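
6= 6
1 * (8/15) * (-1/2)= -4/15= -0.27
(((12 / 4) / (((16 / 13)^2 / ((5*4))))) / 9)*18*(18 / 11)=129.63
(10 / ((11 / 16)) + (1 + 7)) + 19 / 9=2441 / 99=24.66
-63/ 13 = -4.85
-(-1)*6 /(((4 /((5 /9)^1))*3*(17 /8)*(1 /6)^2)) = 4.71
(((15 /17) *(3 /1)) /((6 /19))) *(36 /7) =5130 /119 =43.11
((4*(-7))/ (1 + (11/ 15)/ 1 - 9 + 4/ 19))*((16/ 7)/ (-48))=-0.19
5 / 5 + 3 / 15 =6 / 5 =1.20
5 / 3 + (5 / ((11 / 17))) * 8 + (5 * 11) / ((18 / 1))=66.54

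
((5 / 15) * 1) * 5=5 / 3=1.67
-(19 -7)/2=-6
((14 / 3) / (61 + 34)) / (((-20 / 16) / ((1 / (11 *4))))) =-14 / 15675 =-0.00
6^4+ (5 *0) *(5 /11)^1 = 1296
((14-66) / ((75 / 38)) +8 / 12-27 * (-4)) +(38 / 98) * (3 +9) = 106542 / 1225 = 86.97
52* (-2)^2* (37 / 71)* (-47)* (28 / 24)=-1265992 / 213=-5943.62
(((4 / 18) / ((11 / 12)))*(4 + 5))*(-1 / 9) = -8 / 33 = -0.24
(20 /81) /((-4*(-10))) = 1 /162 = 0.01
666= 666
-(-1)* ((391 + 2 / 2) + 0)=392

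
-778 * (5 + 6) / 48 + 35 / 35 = -4255 / 24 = -177.29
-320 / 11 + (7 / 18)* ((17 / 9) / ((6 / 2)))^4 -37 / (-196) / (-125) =-37421642445133 / 1289010145500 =-29.03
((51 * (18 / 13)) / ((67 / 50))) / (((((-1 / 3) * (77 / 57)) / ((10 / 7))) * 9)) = -8721000 / 469469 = -18.58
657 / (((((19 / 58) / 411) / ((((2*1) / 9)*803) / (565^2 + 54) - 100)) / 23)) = -11500876722554988 / 6066301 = -1895863182.94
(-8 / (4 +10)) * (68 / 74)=-136 / 259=-0.53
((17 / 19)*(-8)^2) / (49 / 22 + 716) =23936 / 300219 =0.08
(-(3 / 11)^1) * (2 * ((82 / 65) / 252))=-41 / 15015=-0.00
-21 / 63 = -1 / 3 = -0.33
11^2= 121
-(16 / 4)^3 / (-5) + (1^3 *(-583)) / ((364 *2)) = 43677 / 3640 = 12.00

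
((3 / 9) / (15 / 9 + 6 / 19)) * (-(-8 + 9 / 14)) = 1957 / 1582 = 1.24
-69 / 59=-1.17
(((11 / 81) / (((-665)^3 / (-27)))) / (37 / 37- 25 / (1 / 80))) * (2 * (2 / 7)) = -44 / 12345168577875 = -0.00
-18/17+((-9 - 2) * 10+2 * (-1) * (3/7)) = -13318/119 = -111.92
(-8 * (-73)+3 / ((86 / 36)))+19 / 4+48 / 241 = 24465177 / 41452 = 590.20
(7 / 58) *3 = 21 / 58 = 0.36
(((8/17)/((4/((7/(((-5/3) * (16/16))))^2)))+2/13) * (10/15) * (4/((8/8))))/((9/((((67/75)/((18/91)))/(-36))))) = -5776204/69710625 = -0.08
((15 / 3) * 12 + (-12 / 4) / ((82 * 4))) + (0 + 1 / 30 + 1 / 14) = 2069693 / 34440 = 60.10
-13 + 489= 476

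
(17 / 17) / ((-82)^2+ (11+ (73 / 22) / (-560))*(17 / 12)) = 49280 / 332126253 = 0.00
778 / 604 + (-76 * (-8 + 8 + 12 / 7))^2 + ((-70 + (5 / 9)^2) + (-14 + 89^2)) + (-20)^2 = 30221216825 / 1198638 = 25212.96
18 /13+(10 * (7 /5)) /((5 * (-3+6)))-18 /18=257 /195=1.32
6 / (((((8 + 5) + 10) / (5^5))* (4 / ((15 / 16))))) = 140625 / 736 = 191.07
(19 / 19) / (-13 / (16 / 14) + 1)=-8 / 83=-0.10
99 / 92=1.08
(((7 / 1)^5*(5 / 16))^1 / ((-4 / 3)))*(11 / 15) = -184877 / 64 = -2888.70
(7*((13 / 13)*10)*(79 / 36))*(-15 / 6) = -13825 / 36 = -384.03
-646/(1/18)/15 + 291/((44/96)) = -7716/55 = -140.29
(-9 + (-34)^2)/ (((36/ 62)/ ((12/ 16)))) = 1481.54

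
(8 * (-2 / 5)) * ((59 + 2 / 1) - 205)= 2304 / 5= 460.80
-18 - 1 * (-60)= 42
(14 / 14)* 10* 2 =20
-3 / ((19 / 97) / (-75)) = 1148.68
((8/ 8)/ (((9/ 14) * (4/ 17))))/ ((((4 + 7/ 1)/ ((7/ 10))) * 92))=833/ 182160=0.00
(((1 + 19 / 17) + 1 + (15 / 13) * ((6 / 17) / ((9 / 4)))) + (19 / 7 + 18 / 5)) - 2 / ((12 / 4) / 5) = 6.28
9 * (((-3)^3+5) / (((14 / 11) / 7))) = -1089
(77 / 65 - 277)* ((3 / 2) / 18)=-1494 / 65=-22.98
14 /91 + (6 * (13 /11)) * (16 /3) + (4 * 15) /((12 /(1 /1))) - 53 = -1434 /143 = -10.03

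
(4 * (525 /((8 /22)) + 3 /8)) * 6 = 34659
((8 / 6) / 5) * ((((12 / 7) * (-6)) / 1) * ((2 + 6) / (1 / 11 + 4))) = -2816 / 525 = -5.36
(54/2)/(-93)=-9/31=-0.29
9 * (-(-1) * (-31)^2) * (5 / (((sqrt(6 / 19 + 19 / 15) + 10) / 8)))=985986000 / 28049 -345960 * sqrt(128535) / 28049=30730.26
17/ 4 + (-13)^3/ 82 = -3697/ 164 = -22.54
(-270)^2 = 72900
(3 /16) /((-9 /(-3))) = 1 /16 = 0.06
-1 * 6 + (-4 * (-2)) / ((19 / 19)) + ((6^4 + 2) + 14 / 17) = 22114 / 17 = 1300.82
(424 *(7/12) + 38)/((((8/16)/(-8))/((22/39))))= -301312/117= -2575.32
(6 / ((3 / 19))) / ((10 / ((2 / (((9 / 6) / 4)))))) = 304 / 15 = 20.27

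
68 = 68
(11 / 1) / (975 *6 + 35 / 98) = 154 / 81905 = 0.00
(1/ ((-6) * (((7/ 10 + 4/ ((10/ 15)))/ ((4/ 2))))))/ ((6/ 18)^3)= -90/ 67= -1.34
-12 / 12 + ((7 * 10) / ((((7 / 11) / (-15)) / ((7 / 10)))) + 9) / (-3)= 381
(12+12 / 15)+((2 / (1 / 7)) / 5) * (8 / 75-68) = -66488 / 375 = -177.30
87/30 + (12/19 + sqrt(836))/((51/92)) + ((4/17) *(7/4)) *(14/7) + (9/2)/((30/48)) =64.22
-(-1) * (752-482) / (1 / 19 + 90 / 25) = 25650 / 347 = 73.92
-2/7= -0.29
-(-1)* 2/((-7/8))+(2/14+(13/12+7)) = 499/84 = 5.94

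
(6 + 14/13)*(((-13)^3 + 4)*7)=-1412292/13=-108637.85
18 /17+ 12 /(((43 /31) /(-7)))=-43494 /731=-59.50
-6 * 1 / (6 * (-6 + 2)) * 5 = 5 / 4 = 1.25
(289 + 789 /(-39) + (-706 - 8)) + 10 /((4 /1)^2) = -444.61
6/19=0.32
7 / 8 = 0.88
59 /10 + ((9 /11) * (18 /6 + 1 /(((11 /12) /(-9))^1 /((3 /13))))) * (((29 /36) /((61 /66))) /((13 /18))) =7512691 /1133990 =6.63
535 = 535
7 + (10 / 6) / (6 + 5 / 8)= 1153 / 159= 7.25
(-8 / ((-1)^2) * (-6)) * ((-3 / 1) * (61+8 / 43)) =-378864 / 43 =-8810.79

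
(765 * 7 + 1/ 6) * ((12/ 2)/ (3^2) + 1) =160655/ 18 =8925.28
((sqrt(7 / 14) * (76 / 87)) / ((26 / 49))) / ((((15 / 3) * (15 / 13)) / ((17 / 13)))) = 15827 * sqrt(2) / 84825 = 0.26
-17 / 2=-8.50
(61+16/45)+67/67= 2806/45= 62.36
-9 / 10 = -0.90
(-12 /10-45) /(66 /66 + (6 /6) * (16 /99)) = -22869 /575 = -39.77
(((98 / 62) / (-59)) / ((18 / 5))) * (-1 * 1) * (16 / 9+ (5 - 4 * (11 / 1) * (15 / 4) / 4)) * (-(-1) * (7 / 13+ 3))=-6993035 / 7703748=-0.91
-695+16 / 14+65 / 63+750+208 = 16706 / 63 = 265.17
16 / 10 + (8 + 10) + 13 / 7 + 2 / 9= 6829 / 315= 21.68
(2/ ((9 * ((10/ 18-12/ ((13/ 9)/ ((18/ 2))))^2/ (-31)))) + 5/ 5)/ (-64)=-0.02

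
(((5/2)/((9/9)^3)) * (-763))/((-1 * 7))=545/2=272.50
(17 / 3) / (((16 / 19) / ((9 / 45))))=323 / 240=1.35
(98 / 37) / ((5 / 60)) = 1176 / 37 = 31.78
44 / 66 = 2 / 3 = 0.67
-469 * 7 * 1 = -3283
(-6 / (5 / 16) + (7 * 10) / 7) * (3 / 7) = -138 / 35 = -3.94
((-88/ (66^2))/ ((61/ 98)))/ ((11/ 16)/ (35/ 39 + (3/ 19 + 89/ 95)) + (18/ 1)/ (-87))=-12992/ 55323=-0.23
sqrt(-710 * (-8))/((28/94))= 94 * sqrt(355)/7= 253.01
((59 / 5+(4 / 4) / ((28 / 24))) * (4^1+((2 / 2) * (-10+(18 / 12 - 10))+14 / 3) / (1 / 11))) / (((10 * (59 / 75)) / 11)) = -618871 / 236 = -2622.33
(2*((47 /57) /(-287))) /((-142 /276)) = 4324 /387163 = 0.01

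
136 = 136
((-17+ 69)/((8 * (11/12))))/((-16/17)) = -663/88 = -7.53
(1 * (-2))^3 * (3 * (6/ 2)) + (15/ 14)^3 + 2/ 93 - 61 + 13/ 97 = -3257936285/ 24753624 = -131.61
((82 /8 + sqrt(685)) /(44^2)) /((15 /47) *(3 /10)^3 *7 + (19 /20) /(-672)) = 2023350 /22511687 + 197400 *sqrt(685) /22511687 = 0.32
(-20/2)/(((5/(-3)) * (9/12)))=8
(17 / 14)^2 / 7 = 289 / 1372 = 0.21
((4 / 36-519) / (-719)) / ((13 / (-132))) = -205480 / 28041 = -7.33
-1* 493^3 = -119823157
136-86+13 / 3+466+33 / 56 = 87515 / 168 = 520.92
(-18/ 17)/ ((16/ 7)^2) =-441/ 2176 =-0.20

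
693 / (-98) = -99 / 14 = -7.07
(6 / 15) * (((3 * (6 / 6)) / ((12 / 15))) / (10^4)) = 3 / 20000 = 0.00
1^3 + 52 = 53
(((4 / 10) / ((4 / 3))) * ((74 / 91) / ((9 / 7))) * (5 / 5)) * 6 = 74 / 65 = 1.14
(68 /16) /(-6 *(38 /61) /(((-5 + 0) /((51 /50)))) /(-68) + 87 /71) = 9203375 /2629218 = 3.50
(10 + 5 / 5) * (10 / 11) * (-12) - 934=-1054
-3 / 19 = -0.16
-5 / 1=-5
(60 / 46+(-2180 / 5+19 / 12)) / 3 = -144.37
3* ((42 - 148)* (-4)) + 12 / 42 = 8906 / 7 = 1272.29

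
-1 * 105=-105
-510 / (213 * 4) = -0.60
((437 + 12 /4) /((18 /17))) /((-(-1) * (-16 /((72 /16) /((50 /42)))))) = -98.18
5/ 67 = 0.07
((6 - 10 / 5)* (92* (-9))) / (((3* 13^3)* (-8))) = 138 / 2197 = 0.06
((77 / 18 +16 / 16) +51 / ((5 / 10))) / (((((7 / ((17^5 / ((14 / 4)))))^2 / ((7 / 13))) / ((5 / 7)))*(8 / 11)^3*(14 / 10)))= 129535722479297557225 / 503403264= 257319989246.83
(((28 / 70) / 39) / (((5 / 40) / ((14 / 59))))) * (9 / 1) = 672 / 3835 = 0.18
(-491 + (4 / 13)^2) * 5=-414815 / 169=-2454.53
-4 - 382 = -386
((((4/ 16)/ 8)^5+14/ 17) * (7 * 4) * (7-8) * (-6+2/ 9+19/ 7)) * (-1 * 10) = -50368932525/ 71303168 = -706.41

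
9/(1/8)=72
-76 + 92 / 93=-75.01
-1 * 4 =-4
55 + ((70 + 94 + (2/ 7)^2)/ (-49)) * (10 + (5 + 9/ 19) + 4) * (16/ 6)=-5423755/ 45619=-118.89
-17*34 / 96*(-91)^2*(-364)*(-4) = -217782019 / 3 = -72594006.33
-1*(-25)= 25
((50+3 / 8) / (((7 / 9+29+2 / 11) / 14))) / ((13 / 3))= 64449 / 11864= 5.43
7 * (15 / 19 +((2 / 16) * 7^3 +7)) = 53907 / 152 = 354.65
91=91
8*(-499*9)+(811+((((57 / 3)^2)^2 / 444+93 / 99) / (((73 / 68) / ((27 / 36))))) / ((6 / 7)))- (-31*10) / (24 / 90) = -8013531809 / 237688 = -33714.50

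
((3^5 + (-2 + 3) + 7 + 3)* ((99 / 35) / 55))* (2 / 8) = 1143 / 350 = 3.27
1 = 1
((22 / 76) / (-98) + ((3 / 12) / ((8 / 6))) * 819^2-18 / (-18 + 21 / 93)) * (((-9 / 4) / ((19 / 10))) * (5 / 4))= -12224264605425 / 65661568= -186170.77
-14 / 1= -14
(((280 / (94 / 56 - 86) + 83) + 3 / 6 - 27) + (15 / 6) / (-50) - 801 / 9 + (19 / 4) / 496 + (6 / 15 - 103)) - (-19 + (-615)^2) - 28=-8861906814953 / 23421120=-378372.46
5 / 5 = 1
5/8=0.62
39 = 39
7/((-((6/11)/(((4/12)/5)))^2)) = -847/8100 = -0.10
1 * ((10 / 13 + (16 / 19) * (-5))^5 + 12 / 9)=-1327438504595972 / 2758074678021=-481.29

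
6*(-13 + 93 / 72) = -281 / 4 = -70.25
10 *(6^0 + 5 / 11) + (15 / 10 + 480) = 10913 / 22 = 496.05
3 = 3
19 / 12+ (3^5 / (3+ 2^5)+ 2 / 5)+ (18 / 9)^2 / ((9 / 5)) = 14047 / 1260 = 11.15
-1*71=-71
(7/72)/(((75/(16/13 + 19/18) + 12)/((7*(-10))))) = -26215/172584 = -0.15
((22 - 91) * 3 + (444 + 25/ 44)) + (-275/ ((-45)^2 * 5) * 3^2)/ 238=55975573/ 235620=237.57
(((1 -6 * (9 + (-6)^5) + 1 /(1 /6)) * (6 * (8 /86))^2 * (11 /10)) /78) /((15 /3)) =24609552 /600925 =40.95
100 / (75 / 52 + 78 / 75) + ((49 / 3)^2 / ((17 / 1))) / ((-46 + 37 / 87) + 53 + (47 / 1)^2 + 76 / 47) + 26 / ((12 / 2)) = 66609964404826 / 1492643444775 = 44.63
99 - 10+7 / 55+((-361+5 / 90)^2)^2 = 97997310958486807 / 5773680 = 16973110903.01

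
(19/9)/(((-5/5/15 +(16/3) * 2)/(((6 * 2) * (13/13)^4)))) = 380/159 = 2.39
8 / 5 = 1.60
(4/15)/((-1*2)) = -0.13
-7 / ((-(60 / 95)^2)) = 2527 / 144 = 17.55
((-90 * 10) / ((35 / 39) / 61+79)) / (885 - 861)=-178425 / 375952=-0.47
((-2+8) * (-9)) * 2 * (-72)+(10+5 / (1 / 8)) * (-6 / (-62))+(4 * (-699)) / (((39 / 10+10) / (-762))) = 693998754 / 4309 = 161057.96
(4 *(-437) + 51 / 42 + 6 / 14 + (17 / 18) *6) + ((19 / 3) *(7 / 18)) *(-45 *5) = -16064 / 7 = -2294.86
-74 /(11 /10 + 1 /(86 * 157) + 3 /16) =-39965920 /695393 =-57.47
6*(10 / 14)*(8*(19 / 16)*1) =285 / 7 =40.71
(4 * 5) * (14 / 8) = 35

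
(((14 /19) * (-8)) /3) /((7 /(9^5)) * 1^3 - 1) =1102248 /560899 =1.97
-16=-16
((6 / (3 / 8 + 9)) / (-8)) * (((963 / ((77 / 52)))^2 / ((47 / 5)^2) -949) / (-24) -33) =60633890123 / 3929148300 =15.43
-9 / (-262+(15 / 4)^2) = 144 / 3967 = 0.04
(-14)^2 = 196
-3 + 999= 996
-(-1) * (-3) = -3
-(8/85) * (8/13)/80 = -4/5525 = -0.00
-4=-4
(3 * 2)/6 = 1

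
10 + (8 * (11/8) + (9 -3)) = 27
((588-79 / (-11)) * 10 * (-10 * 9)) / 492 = -491025 / 451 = -1088.75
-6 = -6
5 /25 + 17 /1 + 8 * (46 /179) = 17234 /895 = 19.26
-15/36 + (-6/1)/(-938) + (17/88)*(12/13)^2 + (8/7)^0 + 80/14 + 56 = 653574941/10462452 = 62.47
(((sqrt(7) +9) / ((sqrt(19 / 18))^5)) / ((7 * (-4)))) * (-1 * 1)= 243 * sqrt(38) * (sqrt(7) +9) / 48013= 0.36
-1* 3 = -3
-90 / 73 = -1.23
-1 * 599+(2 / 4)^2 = -2395 / 4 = -598.75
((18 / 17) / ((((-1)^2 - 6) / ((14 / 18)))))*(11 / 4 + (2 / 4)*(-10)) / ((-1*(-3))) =21 / 170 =0.12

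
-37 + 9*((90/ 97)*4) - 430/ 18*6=-42757/ 291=-146.93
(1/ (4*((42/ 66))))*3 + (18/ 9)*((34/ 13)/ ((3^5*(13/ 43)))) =1437083/ 1149876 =1.25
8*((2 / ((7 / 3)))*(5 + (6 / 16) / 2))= 249 / 7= 35.57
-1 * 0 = 0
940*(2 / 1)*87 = 163560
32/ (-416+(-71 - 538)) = -32/ 1025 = -0.03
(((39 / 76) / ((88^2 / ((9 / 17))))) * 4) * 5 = 1755 / 2501312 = 0.00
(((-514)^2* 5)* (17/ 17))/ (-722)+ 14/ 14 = -1828.61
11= 11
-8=-8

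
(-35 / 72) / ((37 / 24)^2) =-280 / 1369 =-0.20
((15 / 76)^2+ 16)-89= -421423 / 5776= -72.96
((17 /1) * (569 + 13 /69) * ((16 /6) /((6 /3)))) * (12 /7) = 10682528 /483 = 22117.04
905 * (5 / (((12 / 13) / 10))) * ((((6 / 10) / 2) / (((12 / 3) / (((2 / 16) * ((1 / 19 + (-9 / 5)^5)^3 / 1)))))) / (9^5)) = -52.07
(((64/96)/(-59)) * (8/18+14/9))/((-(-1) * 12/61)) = -61/531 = -0.11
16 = 16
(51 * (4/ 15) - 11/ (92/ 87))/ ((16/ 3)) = 4413/ 7360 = 0.60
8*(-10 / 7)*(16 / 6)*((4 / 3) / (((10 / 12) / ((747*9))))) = -2294784 / 7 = -327826.29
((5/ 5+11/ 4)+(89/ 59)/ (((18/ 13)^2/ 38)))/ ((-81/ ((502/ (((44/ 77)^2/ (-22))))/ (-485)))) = -87023702227/ 3003888240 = -28.97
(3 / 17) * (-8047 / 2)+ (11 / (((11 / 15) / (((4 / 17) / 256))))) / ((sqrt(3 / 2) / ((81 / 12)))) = -24141 / 34+ 135 * sqrt(6) / 4352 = -709.95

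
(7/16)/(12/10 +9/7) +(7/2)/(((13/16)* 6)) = 16177/18096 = 0.89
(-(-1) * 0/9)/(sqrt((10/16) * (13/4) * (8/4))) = 0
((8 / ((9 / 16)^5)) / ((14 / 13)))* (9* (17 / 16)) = 57933824 / 45927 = 1261.43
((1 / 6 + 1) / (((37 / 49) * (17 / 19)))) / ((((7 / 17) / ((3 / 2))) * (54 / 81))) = 2793 / 296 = 9.44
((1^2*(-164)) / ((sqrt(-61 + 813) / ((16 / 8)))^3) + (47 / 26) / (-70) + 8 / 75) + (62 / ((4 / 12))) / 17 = 5115319 / 464100-41*sqrt(47) / 4418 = 10.96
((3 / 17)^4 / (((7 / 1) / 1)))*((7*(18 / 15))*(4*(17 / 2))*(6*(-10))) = -11664 / 4913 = -2.37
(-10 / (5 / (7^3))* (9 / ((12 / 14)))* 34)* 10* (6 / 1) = -14694120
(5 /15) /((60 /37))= 37 /180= 0.21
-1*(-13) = 13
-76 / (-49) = 76 / 49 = 1.55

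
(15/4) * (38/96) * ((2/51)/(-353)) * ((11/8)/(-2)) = 1045/9217536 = 0.00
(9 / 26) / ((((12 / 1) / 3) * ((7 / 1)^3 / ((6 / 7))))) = 27 / 124852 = 0.00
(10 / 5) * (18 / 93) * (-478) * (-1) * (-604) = -111759.48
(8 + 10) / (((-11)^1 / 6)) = -108 / 11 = -9.82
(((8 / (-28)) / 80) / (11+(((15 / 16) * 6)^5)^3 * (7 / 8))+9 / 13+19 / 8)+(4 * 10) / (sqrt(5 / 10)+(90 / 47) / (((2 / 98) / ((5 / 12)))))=8842294463992492462553306987513041809 / 2161522328884907735593489434911526680 -176720 * sqrt(2) / 13501207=4.07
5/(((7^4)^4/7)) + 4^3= 303843936636357/4747561509943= 64.00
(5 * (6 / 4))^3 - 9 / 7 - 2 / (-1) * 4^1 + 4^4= 684.59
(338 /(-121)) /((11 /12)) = -4056 /1331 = -3.05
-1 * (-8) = 8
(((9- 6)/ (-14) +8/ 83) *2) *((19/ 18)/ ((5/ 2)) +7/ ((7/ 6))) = -39593/ 26145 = -1.51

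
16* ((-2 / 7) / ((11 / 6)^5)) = -248832 / 1127357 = -0.22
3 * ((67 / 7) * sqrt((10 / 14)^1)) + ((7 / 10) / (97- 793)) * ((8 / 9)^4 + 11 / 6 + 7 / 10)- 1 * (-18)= 42.26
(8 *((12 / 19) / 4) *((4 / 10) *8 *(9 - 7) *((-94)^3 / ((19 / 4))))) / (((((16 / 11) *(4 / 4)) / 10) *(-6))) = 584731136 / 361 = 1619753.84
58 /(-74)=-29 /37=-0.78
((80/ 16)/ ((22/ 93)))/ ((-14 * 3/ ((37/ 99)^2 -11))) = 1178465/ 215622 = 5.47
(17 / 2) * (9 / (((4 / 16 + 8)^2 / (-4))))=-544 / 121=-4.50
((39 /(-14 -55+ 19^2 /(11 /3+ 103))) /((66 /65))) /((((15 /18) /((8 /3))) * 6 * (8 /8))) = -216320 /692901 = -0.31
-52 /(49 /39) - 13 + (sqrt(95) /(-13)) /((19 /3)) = -2665 /49 - 3 *sqrt(95) /247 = -54.51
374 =374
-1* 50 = -50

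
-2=-2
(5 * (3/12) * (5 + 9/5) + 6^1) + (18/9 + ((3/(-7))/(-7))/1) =16.56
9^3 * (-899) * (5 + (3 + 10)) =-11796678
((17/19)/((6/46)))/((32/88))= 4301/228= 18.86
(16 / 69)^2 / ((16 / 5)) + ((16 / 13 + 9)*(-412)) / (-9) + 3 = 9724601 / 20631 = 471.36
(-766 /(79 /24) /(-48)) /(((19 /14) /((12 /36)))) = 5362 /4503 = 1.19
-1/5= -0.20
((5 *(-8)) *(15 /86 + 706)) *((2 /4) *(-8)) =4858480 /43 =112987.91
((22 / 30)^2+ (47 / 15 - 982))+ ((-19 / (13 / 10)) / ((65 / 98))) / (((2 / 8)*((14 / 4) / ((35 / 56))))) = -994.07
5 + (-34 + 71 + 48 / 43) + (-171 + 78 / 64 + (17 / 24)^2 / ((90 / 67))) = -281518811 / 2229120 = -126.29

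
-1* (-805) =805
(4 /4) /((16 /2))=1 /8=0.12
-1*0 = 0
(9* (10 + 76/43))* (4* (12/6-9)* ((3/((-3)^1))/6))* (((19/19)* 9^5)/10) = 627454674/215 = 2918393.83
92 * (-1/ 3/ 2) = -46/ 3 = -15.33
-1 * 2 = -2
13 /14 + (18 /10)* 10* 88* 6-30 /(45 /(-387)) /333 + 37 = 14829361 /1554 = 9542.70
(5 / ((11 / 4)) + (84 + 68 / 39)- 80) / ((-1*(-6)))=1.26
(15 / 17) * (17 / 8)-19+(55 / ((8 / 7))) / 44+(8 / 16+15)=-17 / 32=-0.53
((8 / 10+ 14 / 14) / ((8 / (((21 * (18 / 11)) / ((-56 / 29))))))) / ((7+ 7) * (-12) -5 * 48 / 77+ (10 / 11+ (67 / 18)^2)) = 3995649 / 156027640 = 0.03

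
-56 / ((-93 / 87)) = 1624 / 31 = 52.39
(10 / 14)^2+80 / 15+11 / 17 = 16220 / 2499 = 6.49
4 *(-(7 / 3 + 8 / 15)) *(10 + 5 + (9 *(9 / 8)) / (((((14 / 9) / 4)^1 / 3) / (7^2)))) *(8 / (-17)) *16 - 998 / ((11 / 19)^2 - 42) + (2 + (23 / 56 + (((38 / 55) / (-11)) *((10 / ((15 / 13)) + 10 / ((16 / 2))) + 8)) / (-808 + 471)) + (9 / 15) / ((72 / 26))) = 581124041122542503 / 1751661503592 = 331755.90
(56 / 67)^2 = 3136 / 4489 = 0.70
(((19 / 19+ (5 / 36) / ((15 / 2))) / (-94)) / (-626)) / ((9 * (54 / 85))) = 4675 / 1544301936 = 0.00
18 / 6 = 3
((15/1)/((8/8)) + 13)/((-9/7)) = -196/9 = -21.78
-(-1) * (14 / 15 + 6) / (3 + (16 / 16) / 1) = 26 / 15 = 1.73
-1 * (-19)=19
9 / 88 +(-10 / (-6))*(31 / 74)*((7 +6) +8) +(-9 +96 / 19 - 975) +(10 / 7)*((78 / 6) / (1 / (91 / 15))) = -158034607 / 185592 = -851.52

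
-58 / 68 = -0.85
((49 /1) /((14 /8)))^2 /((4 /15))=2940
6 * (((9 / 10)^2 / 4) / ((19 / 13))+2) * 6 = 146277 / 1900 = 76.99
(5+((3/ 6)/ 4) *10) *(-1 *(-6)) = 75/ 2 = 37.50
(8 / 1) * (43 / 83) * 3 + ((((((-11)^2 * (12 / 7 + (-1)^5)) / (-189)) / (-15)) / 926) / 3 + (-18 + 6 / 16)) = -5.19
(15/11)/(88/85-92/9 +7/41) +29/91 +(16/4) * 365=59048293646/40439399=1460.17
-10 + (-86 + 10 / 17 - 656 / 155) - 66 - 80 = -647272 / 2635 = -245.64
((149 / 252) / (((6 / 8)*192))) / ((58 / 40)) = 0.00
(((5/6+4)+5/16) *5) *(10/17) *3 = 6175/136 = 45.40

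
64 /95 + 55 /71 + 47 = 326784 /6745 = 48.45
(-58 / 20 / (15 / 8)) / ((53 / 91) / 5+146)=-10556 / 997245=-0.01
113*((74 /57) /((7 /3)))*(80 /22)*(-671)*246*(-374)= 1877183373120 /133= 14114160700.15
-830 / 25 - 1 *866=-4496 / 5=-899.20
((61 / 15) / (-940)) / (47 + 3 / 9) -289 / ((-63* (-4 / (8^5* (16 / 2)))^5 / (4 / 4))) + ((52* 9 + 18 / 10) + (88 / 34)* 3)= -3963990633049077650519863493757211 / 714785400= -5545707331248060817302457.00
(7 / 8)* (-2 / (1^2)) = -7 / 4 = -1.75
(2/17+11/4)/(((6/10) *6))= 325/408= 0.80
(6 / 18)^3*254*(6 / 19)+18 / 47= 26954 / 8037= 3.35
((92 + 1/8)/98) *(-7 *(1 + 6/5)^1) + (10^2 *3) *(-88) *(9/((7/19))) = -51594301/80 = -644928.76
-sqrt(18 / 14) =-3 * sqrt(7) / 7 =-1.13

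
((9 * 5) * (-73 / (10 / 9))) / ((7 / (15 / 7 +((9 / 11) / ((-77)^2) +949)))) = -366798734235 / 913066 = -401722.04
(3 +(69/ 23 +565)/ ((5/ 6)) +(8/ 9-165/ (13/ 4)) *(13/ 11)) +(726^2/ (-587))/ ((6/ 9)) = -209561791/ 290565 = -721.22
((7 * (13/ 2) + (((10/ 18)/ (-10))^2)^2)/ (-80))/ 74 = -4776409/ 621457920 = -0.01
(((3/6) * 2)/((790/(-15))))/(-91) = 3/14378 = 0.00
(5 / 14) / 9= 5 / 126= 0.04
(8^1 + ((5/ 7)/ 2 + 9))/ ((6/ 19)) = 1539/ 28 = 54.96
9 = 9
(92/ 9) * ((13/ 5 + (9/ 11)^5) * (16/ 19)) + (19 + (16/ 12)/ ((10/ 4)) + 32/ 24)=336304393/ 7247295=46.40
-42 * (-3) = 126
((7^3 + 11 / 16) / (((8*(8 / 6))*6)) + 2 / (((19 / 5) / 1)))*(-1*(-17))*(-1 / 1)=-1950257 / 19456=-100.24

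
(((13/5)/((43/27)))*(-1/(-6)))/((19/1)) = 117/8170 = 0.01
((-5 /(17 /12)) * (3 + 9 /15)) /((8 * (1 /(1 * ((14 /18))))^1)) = -21 /17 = -1.24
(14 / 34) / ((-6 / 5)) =-35 / 102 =-0.34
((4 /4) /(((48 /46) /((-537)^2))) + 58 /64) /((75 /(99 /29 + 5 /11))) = 1091268773 /76560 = 14253.77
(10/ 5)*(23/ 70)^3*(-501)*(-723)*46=1182097.34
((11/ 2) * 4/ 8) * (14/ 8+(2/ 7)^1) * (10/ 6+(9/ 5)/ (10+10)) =9.83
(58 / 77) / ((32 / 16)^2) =29 / 154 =0.19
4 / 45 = 0.09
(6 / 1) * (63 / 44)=189 / 22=8.59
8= 8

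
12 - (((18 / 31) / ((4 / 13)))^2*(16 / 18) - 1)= 9451 / 961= 9.83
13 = 13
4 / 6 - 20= -19.33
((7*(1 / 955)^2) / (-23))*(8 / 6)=-0.00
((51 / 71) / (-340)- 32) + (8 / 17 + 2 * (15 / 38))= -14100149 / 458660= -30.74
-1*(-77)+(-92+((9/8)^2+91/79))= -63617/5056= -12.58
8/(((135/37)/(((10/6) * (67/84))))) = 4958/1701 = 2.91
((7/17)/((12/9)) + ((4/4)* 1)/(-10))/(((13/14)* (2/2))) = 497/2210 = 0.22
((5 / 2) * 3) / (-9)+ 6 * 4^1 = 139 / 6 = 23.17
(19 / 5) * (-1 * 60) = -228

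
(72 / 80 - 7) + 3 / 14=-206 / 35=-5.89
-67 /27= -2.48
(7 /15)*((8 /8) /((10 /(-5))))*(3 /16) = -7 /160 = -0.04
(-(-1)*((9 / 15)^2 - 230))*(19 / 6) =-109079 / 150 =-727.19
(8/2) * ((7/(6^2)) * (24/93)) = 56/279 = 0.20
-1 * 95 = -95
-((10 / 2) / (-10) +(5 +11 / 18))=-46 / 9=-5.11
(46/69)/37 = 2/111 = 0.02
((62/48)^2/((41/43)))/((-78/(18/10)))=-41323/1023360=-0.04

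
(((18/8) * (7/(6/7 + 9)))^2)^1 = 21609/8464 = 2.55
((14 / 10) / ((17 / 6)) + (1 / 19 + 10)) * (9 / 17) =153297 / 27455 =5.58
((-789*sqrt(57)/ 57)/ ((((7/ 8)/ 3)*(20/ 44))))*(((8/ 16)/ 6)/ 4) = -2893*sqrt(57)/ 1330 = -16.42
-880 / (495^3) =-16 / 2205225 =-0.00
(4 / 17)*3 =12 / 17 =0.71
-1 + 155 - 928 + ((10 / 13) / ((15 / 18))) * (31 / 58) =-291612 / 377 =-773.51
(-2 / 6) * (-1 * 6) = 2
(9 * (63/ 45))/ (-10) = -1.26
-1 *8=-8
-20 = -20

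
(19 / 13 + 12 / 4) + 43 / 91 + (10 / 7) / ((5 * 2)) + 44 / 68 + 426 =95411 / 221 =431.72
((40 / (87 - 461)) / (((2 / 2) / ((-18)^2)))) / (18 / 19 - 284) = 61560 / 502843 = 0.12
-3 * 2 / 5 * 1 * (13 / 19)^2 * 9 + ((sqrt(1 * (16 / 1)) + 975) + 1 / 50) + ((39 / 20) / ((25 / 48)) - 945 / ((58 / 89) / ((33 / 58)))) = 23173711857 / 151800500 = 152.66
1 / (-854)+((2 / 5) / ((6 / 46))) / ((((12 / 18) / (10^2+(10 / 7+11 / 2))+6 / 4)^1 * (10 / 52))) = 3057685471 / 288844150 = 10.59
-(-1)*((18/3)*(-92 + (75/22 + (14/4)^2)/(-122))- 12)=-1515843/2684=-564.77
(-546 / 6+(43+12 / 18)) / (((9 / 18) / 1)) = -284 / 3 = -94.67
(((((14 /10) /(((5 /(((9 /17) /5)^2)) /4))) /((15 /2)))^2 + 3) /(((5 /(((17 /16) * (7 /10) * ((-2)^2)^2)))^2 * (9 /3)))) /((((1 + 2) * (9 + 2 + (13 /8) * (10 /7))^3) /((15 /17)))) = 219334181017601776 /311231335230712890625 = 0.00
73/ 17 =4.29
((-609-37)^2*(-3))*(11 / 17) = -810084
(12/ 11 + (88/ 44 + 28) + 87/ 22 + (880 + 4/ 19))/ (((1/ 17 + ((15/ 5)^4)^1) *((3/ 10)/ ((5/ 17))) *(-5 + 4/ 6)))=-735725/ 288002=-2.55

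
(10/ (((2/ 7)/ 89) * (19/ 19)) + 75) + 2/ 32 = 51041/ 16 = 3190.06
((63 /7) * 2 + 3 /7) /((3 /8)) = 344 /7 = 49.14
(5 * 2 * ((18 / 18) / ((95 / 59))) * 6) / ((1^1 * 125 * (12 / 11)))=649 / 2375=0.27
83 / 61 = 1.36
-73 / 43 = -1.70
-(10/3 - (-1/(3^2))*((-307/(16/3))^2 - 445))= -742001/2304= -322.05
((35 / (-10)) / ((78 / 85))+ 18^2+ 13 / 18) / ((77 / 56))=300370 / 1287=233.39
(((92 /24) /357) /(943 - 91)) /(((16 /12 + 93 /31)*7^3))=23 /2712534552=0.00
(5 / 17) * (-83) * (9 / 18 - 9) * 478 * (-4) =-396740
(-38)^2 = 1444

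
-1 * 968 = -968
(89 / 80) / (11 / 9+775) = 801 / 558880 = 0.00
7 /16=0.44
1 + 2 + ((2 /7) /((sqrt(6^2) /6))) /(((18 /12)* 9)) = 571 /189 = 3.02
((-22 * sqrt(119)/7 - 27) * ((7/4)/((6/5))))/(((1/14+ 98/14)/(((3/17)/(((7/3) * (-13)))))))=315/9724+ 5 * sqrt(119)/1326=0.07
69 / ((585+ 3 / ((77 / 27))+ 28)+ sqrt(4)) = 1771 / 15812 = 0.11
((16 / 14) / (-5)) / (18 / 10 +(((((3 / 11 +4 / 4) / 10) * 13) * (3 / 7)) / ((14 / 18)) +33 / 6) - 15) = 176 / 5227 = 0.03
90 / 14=45 / 7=6.43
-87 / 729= -29 / 243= -0.12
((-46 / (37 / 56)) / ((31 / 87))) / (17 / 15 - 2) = 225.45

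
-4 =-4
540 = 540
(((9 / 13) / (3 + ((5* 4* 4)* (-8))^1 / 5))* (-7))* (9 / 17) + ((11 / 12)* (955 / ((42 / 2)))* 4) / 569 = 310525874 / 990273375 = 0.31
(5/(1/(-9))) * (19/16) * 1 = -53.44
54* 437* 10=235980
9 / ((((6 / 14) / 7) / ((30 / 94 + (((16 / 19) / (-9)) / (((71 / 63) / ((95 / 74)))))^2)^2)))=1689355162090503075 / 105204909477481969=16.06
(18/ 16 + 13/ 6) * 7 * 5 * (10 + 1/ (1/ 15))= 69125/ 24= 2880.21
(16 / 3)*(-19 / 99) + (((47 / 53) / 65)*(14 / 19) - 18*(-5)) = 1729909256 / 19440135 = 88.99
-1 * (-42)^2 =-1764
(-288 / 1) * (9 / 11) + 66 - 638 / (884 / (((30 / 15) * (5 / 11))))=-413981 / 2431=-170.29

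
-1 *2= -2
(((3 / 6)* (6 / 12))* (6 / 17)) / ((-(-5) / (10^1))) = 3 / 17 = 0.18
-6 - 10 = -16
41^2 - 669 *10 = -5009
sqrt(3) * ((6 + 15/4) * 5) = 195 * sqrt(3)/4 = 84.44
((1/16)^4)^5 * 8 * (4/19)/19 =1/13638194402527535377154048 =0.00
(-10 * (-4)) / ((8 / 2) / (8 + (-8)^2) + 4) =720 / 73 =9.86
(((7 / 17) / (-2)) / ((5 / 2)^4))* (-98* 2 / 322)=784 / 244375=0.00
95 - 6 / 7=659 / 7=94.14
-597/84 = -199/28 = -7.11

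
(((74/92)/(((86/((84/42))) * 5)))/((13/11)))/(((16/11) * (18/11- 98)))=-49247/2180547200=-0.00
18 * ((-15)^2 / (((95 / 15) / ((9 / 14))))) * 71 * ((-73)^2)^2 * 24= 2645756200654200 / 133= 19892903764317.29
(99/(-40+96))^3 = 970299/175616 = 5.53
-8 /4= -2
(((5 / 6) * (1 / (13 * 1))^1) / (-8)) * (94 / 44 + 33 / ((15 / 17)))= -4349 / 13728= -0.32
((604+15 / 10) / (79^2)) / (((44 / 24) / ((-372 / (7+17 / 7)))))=-1576722 / 755161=-2.09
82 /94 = 41 /47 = 0.87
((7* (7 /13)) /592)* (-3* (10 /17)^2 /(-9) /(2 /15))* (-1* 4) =-6125 /278018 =-0.02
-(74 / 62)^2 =-1369 / 961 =-1.42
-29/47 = -0.62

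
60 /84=5 /7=0.71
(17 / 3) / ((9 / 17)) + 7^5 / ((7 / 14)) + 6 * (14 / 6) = 908245 / 27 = 33638.70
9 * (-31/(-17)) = 279/17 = 16.41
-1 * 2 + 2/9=-16/9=-1.78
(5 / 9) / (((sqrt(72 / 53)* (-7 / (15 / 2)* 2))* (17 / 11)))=-275* sqrt(106) / 17136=-0.17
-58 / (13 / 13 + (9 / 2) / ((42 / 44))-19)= 406 / 93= 4.37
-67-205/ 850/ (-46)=-523899/ 7820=-66.99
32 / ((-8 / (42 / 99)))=-56 / 33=-1.70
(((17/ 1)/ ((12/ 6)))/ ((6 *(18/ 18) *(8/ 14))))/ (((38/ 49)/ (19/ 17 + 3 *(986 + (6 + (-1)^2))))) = 9526.90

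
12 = 12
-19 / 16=-1.19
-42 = -42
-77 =-77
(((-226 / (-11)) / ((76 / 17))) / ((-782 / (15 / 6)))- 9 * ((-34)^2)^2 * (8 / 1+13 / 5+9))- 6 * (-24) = -45326073339017 / 192280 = -235729526.41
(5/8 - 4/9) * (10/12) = 65/432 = 0.15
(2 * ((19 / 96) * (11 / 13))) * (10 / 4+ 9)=4807 / 1248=3.85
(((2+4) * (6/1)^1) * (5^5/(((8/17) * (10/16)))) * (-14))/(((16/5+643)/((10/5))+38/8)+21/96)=-285600000/17497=-16322.80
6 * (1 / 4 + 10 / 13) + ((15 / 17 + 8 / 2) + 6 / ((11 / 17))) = 98555 / 4862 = 20.27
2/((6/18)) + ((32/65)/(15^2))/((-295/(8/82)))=1061336122/176889375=6.00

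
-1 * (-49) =49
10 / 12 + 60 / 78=125 / 78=1.60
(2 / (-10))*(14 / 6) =-7 / 15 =-0.47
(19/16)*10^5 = 118750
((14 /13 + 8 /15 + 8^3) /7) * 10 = 200308 /273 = 733.73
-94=-94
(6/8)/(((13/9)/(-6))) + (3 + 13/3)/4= -50/39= -1.28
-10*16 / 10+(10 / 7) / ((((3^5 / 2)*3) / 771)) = -22076 / 1701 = -12.98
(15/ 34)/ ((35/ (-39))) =-117/ 238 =-0.49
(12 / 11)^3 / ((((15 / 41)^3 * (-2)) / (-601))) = 1325488672 / 166375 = 7966.87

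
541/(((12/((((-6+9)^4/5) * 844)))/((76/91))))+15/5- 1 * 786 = 233881587/455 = 514025.47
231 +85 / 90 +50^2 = 49175 / 18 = 2731.94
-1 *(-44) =44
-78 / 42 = -13 / 7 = -1.86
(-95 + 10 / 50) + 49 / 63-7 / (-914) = -3866819 / 41130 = -94.01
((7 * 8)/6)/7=4/3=1.33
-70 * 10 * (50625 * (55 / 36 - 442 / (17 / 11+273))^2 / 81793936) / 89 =-445204375 / 13549676293184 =-0.00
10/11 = 0.91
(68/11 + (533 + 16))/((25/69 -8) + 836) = 421383/628727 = 0.67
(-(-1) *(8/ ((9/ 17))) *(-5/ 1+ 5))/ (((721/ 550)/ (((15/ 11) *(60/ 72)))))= 0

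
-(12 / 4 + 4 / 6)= -11 / 3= -3.67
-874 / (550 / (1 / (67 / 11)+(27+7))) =-1000293 / 18425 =-54.29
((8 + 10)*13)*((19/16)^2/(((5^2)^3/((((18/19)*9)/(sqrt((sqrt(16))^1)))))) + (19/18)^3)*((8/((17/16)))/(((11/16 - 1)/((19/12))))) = -3389454467828/322734375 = -10502.30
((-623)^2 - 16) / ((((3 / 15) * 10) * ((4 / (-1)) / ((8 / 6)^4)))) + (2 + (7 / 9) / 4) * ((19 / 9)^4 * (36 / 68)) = -68396949569 / 446148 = -153305.52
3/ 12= 1/ 4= 0.25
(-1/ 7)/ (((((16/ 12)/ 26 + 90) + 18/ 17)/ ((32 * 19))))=-201552/ 211421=-0.95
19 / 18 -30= -521 / 18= -28.94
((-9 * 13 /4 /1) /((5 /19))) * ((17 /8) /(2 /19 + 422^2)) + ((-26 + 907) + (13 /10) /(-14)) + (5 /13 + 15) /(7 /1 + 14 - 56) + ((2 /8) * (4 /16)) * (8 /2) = 2892576729711 /3284345792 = 880.72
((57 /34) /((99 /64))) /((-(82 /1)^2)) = -0.00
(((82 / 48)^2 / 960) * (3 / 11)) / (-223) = -1681 / 452136960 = -0.00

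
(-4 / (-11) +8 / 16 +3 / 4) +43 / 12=343 / 66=5.20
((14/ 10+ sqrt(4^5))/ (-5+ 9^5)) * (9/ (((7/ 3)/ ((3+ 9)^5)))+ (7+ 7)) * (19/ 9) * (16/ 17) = 85271988904/ 79045155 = 1078.78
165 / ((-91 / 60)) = -108.79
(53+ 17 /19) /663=1024 /12597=0.08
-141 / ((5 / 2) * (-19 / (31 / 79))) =8742 / 7505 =1.16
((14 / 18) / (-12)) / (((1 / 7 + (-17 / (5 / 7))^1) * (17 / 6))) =245 / 253368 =0.00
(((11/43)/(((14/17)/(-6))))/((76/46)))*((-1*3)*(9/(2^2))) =7.61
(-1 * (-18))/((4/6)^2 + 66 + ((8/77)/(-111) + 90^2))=230769/104697889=0.00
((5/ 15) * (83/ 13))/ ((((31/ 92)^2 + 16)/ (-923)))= -49878352/ 409155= -121.91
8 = 8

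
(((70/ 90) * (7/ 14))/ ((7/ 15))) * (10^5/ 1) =250000/ 3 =83333.33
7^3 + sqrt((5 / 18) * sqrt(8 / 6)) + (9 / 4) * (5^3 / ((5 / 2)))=3^(3 / 4) * sqrt(5) / 9 + 911 / 2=456.07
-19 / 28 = -0.68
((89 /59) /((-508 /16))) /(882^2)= -89 /1457246133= -0.00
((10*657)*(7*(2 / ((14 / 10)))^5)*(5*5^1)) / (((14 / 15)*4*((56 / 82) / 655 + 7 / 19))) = 4959577.58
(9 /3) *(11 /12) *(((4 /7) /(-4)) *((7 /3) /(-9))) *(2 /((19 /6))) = 11 /171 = 0.06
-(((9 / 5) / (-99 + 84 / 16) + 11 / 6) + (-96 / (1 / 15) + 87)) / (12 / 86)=217878721 / 22500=9683.50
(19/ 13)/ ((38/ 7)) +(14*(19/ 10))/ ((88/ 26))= 23247/ 2860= 8.13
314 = 314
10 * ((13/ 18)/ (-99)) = -65/ 891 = -0.07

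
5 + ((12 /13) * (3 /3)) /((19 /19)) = 77 /13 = 5.92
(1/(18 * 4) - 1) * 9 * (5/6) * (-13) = 4615/48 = 96.15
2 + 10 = 12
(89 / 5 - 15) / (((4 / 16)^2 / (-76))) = -3404.80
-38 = -38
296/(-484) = -0.61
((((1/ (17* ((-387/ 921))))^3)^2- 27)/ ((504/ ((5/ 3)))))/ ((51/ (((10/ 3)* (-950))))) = 17831958953478165996251875/ 3216510882188615790405333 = 5.54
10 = 10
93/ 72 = 31/ 24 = 1.29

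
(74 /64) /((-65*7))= -0.00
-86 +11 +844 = 769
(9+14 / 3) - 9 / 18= 79 / 6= 13.17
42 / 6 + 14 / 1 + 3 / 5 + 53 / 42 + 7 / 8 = 19939 / 840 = 23.74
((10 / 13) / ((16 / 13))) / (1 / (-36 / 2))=-45 / 4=-11.25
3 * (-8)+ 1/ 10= -239/ 10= -23.90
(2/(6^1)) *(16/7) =0.76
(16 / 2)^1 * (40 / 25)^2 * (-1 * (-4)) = 2048 / 25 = 81.92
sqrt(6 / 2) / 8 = sqrt(3) / 8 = 0.22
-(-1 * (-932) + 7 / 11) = -10259 / 11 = -932.64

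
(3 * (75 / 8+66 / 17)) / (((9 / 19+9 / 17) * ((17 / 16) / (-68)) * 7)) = -22838 / 63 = -362.51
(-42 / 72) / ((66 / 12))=-7 / 66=-0.11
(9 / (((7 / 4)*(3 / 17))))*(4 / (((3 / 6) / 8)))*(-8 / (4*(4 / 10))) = -9325.71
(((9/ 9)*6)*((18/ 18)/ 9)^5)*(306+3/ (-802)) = 81803/ 2630961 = 0.03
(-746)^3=-415160936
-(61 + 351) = -412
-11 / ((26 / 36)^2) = -3564 / 169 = -21.09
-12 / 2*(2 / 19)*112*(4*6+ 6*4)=-64512 / 19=-3395.37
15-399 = -384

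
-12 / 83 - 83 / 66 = -1.40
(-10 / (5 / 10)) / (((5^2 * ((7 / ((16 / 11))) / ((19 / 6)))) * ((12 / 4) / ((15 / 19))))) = -32 / 231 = -0.14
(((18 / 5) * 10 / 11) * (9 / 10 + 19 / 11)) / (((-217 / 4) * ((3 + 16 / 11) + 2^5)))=-20808 / 4785935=-0.00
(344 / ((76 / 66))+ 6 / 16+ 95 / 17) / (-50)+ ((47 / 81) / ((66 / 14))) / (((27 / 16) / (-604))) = -93521838239 / 1864898640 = -50.15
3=3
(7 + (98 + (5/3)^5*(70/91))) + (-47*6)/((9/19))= -1517713/3159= -480.44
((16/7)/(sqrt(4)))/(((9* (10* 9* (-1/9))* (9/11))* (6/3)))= -22/2835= -0.01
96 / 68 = 24 / 17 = 1.41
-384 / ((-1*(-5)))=-384 / 5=-76.80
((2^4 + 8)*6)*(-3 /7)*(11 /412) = -1188 /721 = -1.65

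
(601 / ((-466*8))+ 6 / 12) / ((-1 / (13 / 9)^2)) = -71149 / 100656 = -0.71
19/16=1.19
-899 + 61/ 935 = -898.93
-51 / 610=-0.08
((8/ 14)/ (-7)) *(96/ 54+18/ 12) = -0.27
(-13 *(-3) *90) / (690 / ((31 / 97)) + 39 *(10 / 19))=22971 / 14264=1.61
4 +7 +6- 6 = 11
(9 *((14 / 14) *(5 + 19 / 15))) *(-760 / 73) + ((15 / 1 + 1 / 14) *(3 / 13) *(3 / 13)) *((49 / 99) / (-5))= -796949581 / 1357070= -587.26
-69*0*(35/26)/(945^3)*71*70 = 0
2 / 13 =0.15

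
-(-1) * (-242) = -242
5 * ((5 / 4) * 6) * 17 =1275 / 2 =637.50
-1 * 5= -5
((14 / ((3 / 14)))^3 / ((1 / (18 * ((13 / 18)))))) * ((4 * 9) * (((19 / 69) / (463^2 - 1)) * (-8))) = -265685056 / 198099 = -1341.17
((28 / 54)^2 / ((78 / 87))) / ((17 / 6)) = 5684 / 53703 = 0.11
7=7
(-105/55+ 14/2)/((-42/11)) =-4/3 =-1.33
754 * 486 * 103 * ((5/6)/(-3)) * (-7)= 73390590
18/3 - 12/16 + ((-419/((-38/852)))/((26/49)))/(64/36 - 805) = -119934885/7142252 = -16.79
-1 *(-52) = 52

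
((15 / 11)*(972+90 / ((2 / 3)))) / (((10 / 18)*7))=29889 / 77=388.17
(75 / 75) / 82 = 0.01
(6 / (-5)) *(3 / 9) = -2 / 5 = -0.40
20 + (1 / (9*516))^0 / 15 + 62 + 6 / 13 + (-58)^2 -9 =670318 / 195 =3437.53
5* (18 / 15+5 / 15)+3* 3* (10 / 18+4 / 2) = 92 / 3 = 30.67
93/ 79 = 1.18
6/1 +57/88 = 585/88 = 6.65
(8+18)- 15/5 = 23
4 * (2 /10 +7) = 144 /5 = 28.80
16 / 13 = 1.23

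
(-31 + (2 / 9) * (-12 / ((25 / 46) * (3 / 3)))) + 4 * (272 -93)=51007 / 75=680.09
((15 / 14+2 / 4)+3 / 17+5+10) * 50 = 99650 / 119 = 837.39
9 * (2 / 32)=9 / 16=0.56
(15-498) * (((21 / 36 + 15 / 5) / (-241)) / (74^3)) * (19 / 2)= 131537 / 781271872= 0.00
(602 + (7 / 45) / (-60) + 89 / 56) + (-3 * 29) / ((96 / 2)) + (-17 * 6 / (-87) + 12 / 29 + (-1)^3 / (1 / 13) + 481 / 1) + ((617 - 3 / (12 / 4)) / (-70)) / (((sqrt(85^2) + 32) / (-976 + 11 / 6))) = 32623358633 / 28501200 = 1144.63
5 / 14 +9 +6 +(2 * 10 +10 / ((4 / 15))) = 510 / 7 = 72.86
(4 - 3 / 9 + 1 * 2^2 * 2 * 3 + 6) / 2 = 101 / 6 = 16.83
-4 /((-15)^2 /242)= -968 /225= -4.30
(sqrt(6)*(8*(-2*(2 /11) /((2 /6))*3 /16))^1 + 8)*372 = 2976 - 6696*sqrt(6) /11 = 1484.93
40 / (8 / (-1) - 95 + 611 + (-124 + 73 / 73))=8 / 77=0.10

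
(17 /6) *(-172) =-1462 /3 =-487.33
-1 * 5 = -5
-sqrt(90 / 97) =-3*sqrt(970) / 97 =-0.96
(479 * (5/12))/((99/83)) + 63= 273629/1188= 230.33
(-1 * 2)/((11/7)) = -14/11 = -1.27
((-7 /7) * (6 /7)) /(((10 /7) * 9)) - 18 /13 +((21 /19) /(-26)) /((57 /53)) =-209891 /140790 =-1.49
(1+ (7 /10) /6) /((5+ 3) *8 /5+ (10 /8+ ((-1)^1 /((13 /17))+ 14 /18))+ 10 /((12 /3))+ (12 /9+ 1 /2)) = 2613 /41777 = 0.06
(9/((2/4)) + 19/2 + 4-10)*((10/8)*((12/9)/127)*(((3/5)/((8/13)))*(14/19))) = 3913/19304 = 0.20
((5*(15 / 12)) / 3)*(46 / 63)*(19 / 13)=10925 / 4914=2.22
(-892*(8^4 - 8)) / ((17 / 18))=-65636928 / 17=-3860995.76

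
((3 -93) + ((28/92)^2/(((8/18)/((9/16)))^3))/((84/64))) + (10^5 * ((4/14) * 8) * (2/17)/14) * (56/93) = 102320336730863/95919194112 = 1066.73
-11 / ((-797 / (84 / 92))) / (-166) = -231 / 3042946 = -0.00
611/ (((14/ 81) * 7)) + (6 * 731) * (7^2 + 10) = 25409343/ 98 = 259279.01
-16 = -16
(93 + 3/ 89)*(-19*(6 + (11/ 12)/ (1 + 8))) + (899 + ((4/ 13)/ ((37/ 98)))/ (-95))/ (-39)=-571458627269/ 52869115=-10808.93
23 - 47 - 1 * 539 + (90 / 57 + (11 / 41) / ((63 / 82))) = -671603 / 1197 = -561.07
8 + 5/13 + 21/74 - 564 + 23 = -512103/962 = -532.33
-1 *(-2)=2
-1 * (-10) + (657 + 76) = 743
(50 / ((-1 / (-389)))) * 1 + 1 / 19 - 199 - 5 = 365675 / 19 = 19246.05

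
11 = 11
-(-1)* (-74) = -74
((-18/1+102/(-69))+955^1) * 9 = 193653/23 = 8419.70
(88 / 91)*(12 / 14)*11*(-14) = -11616 / 91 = -127.65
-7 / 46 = -0.15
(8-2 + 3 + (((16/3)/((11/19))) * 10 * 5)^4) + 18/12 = 106758963224904341/2371842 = 45010992816.93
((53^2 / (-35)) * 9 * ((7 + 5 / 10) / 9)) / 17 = -8427 / 238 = -35.41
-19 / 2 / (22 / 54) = -513 / 22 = -23.32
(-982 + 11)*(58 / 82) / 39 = -28159 / 1599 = -17.61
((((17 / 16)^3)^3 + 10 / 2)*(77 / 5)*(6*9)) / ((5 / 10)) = 11186.15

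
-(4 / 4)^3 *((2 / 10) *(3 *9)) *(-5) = 27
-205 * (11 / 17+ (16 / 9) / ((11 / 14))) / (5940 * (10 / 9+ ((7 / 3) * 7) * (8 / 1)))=-0.00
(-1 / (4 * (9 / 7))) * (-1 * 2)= 7 / 18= 0.39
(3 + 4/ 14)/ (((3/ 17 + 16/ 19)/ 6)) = 44574/ 2303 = 19.35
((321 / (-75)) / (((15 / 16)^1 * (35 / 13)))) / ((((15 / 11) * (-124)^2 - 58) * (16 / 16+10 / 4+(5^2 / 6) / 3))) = -8346 / 503129375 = -0.00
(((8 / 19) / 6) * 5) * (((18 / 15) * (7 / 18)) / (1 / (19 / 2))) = 14 / 9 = 1.56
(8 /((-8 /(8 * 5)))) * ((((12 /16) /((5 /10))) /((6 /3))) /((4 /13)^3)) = -32955 /32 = -1029.84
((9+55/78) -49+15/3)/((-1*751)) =2675/58578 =0.05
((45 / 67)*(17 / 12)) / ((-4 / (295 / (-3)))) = 25075 / 1072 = 23.39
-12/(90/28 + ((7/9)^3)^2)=-89282088/25561931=-3.49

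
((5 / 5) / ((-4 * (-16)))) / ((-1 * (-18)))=1 / 1152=0.00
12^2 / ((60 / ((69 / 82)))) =414 / 205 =2.02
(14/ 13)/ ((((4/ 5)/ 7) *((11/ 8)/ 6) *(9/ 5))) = 9800/ 429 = 22.84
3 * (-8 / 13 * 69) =-1656 / 13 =-127.38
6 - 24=-18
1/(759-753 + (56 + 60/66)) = 0.02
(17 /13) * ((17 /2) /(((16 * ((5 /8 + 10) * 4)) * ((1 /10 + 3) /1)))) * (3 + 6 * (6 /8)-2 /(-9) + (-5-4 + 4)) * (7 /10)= 5831 /580320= 0.01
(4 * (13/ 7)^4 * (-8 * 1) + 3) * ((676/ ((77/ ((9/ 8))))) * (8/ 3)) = -1838886972/ 184877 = -9946.54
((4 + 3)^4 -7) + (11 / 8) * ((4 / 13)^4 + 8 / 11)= 68403947 / 28561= 2395.01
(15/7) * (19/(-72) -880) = -316895/168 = -1886.28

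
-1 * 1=-1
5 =5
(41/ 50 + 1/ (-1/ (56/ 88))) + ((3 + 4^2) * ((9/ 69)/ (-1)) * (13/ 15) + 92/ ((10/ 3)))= 324293/ 12650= 25.64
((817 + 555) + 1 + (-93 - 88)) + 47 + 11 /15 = 18596 /15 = 1239.73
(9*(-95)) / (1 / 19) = -16245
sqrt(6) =2.45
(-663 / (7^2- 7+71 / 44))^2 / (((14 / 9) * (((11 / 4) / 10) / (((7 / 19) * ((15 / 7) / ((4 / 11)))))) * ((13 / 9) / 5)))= 1988407278000 / 489780613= 4059.79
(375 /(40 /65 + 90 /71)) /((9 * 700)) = 4615 /145992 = 0.03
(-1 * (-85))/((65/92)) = 1564/13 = 120.31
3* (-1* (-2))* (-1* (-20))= 120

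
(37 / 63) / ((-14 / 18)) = -37 / 49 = -0.76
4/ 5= 0.80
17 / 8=2.12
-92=-92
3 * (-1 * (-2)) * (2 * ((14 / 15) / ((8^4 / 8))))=7 / 320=0.02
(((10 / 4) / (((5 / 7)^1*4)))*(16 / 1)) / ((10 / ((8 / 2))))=28 / 5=5.60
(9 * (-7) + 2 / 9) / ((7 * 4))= -2.24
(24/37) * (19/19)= 24/37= 0.65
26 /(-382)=-13 /191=-0.07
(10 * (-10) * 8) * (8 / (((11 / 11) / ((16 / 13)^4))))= -419430400 / 28561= -14685.42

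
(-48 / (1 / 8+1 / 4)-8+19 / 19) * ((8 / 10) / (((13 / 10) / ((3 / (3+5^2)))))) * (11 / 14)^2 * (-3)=147015 / 8918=16.49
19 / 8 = 2.38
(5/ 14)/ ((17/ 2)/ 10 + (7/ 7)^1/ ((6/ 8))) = 150/ 917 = 0.16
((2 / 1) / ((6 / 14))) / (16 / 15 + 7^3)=70 / 5161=0.01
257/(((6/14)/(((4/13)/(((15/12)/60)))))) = 115136/13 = 8856.62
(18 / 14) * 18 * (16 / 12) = 216 / 7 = 30.86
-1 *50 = -50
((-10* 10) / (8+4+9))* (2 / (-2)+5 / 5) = 0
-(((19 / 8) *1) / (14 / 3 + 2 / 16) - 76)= 8683 / 115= 75.50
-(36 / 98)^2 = -324 / 2401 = -0.13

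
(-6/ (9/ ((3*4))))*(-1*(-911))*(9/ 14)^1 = -4685.14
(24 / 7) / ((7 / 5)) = 120 / 49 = 2.45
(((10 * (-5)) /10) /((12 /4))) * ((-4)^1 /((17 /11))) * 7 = 1540 /51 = 30.20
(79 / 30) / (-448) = -79 / 13440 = -0.01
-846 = -846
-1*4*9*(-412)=14832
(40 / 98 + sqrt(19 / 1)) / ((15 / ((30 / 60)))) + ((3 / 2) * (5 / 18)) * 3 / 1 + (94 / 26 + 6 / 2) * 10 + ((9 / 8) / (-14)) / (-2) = sqrt(19) / 30 + 4125169 / 61152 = 67.60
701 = 701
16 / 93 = 0.17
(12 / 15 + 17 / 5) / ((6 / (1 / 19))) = 7 / 190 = 0.04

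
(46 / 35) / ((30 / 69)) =529 / 175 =3.02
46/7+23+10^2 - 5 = 872/7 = 124.57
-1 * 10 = -10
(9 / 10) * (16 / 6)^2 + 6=62 / 5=12.40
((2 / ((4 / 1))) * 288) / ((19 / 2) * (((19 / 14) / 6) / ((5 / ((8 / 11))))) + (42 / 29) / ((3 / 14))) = 4823280 / 236849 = 20.36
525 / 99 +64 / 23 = 6137 / 759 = 8.09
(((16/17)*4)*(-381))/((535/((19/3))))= -154432/9095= -16.98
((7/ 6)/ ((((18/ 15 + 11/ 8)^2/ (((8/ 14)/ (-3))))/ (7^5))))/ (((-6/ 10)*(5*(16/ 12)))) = 13445600/ 95481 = 140.82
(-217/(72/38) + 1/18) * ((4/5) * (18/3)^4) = -593424/5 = -118684.80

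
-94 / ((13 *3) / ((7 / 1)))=-658 / 39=-16.87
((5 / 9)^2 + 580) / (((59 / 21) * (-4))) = -329035 / 6372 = -51.64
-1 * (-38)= 38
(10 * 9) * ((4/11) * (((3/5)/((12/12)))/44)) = 54/121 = 0.45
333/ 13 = 25.62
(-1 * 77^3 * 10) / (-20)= 456533 / 2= 228266.50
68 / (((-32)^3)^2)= 17 / 268435456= 0.00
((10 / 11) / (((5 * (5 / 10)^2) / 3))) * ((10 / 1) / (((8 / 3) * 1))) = 8.18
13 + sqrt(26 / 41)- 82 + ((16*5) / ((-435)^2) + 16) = -2005769 / 37845 + sqrt(1066) / 41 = -52.20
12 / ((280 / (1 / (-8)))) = -3 / 560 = -0.01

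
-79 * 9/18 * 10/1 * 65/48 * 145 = -3722875/48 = -77559.90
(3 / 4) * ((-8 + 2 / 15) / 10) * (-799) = 47141 / 100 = 471.41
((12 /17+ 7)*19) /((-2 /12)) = -14934 /17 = -878.47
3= 3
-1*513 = -513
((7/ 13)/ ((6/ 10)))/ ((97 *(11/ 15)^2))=0.02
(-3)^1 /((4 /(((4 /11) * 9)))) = -27 /11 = -2.45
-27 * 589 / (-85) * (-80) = -254448 / 17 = -14967.53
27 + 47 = 74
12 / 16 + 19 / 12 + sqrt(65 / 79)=sqrt(5135) / 79 + 7 / 3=3.24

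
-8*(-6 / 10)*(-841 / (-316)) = 5046 / 395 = 12.77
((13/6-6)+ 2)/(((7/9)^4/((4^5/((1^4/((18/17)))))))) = -221709312/40817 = -5431.79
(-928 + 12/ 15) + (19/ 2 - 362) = -12797/ 10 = -1279.70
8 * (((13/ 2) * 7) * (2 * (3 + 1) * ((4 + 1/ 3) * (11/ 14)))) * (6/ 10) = 5948.80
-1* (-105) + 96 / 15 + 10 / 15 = 1681 / 15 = 112.07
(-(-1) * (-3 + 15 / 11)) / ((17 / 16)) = -288 / 187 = -1.54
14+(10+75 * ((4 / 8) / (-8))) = 309 / 16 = 19.31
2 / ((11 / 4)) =8 / 11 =0.73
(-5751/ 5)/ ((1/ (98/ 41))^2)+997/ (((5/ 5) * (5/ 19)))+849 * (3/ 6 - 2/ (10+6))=-165707833/ 67240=-2464.42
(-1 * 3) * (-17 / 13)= 51 / 13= 3.92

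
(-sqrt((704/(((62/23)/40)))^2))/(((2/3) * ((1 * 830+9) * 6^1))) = -3.11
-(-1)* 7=7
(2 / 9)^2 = 4 / 81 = 0.05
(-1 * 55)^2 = 3025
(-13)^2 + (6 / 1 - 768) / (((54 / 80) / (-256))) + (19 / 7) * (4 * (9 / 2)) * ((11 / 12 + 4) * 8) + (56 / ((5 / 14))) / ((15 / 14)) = 458691371 / 1575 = 291232.62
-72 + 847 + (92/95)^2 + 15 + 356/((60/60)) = 1146.94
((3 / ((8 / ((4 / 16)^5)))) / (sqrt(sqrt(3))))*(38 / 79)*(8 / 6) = 0.00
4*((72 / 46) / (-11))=-0.57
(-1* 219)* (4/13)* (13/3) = -292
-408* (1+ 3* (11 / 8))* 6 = -12546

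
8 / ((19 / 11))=88 / 19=4.63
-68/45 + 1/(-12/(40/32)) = -1163/720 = -1.62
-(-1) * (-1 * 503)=-503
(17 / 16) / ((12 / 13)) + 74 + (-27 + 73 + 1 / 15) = 116369 / 960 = 121.22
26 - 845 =-819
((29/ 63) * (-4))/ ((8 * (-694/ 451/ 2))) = 13079/ 43722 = 0.30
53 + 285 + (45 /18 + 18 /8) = 342.75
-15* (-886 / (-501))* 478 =-2117540 / 167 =-12679.88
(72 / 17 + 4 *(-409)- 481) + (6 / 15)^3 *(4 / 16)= -4489591 / 2125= -2112.75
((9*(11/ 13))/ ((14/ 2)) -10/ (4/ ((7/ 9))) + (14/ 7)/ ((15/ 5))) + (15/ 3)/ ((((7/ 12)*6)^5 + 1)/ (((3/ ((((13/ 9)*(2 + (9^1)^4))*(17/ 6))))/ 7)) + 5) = -5907811277881/ 31115763988218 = -0.19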